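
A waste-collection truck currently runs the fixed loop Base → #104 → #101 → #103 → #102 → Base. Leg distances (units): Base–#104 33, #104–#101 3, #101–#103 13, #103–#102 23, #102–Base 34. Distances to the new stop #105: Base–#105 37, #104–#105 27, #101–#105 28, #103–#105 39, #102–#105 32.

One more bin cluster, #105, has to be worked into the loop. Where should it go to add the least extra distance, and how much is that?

+31 — insert #105 between Base and #104.

Insertion cost between consecutive stops i–j is d(i,#105) + d(#105,j) − d(i,j):
  between Base and #104: 37 + 27 − 33 = 31
  between #104 and #101: 27 + 28 − 3 = 52
  between #101 and #103: 28 + 39 − 13 = 54
  between #103 and #102: 39 + 32 − 23 = 48
  between #102 and Base: 32 + 37 − 34 = 35
Cheapest insertion is between Base and #104, adding 31.
New total = 106 + 31 = 137.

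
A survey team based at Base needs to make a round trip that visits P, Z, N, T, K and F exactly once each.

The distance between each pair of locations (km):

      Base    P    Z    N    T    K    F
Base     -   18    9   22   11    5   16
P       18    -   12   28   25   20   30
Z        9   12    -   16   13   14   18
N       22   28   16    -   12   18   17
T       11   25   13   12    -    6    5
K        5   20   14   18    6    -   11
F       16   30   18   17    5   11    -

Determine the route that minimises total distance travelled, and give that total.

Shortest round trip = 79 km.

There are 360 distinct closed tours to check (reversals are equivalent).
Base→P→Z→N→T→K→F→Base: 18+12+16+12+6+11+16 = 91
Base→P→Z→N→T→F→K→Base: 18+12+16+12+5+11+5 = 79
Base→P→Z→N→K→T→F→Base: 18+12+16+18+6+5+16 = 91
Base→P→Z→N→K→F→T→Base: 18+12+16+18+11+5+11 = 91
Base→P→Z→N→F→T→K→Base: 18+12+16+17+5+6+5 = 79
Base→P→Z→N→F→K→T→Base: 18+12+16+17+11+6+11 = 91
Base→P→Z→T→N→K→F→Base: 18+12+13+12+18+11+16 = 100
Base→P→Z→T→N→F→K→Base: 18+12+13+12+17+11+5 = 88
… (352 more)
The minimum is 79.
One optimal route: Base → P → Z → N → T → F → K → Base (or its reverse).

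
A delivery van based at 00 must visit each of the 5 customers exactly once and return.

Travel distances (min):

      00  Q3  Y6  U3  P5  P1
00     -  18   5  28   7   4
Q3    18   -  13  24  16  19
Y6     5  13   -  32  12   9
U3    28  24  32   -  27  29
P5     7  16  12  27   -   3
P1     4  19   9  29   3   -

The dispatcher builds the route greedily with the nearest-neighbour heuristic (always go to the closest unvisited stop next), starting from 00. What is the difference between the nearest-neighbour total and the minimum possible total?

From 00: P1=4, Y6=5, P5=7, Q3=18, U3=28 → choose P1 (4).
From P1: P5=3, Y6=9, Q3=19, U3=29 → choose P5 (3).
From P5: Y6=12, Q3=16, U3=27 → choose Y6 (12).
From Y6: Q3=13, U3=32 → choose Q3 (13).
From Q3: U3=24 → choose U3 (24).
NN route 00 → P1 → P5 → Y6 → Q3 → U3 → 00 costs 84.
Optimal: 00 → Y6 → Q3 → U3 → P5 → P1 → 00 costs 76 (by enumerating all 60 distinct tours).
Excess = 84 − 76 = 8.

Excess over optimum: 8 min.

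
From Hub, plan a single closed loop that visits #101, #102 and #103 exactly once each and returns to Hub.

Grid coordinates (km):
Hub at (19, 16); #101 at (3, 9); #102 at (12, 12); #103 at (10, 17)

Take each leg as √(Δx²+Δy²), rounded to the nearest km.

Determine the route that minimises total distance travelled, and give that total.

There are 3 distinct closed tours to check (reversals are equivalent).
Hub → #101 → #102 → #103 → Hub: 17+9+5+9 = 40
Hub → #101 → #103 → #102 → Hub: 17+11+5+8 = 41
Hub → #102 → #101 → #103 → Hub: 8+9+11+9 = 37
The minimum is 37.
One optimal route: Hub → #102 → #101 → #103 → Hub (or its reverse).

Minimum total distance: 37 km.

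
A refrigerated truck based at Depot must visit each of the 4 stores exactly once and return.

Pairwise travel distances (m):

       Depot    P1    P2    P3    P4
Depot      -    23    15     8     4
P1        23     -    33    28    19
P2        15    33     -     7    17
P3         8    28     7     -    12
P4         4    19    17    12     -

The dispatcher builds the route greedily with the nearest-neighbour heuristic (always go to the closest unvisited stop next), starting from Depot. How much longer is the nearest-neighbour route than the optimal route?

The nearest-neighbour route is 8 m longer than optimal.

From Depot: P4=4, P3=8, P2=15, P1=23 → choose P4 (4).
From P4: P3=12, P2=17, P1=19 → choose P3 (12).
From P3: P2=7, P1=28 → choose P2 (7).
From P2: P1=33 → choose P1 (33).
NN route Depot → P4 → P3 → P2 → P1 → Depot costs 79.
Optimal: Depot → P3 → P2 → P1 → P4 → Depot costs 71 (by enumerating all 12 distinct tours).
Excess = 79 − 71 = 8.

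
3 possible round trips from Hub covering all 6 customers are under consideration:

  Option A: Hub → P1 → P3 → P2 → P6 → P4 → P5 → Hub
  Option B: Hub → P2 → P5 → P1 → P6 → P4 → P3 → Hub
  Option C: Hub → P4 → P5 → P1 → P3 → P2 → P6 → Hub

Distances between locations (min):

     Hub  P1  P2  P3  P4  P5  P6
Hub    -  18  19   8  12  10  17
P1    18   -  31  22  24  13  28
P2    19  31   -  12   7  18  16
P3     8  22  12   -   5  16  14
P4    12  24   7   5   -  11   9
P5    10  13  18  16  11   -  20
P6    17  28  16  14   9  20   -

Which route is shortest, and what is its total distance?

98 min — Option A is the shortest.

Option A: 18 + 22 + 12 + 16 + 9 + 11 + 10 = 98
Option B: 19 + 18 + 13 + 28 + 9 + 5 + 8 = 100
Option C: 12 + 11 + 13 + 22 + 12 + 16 + 17 = 103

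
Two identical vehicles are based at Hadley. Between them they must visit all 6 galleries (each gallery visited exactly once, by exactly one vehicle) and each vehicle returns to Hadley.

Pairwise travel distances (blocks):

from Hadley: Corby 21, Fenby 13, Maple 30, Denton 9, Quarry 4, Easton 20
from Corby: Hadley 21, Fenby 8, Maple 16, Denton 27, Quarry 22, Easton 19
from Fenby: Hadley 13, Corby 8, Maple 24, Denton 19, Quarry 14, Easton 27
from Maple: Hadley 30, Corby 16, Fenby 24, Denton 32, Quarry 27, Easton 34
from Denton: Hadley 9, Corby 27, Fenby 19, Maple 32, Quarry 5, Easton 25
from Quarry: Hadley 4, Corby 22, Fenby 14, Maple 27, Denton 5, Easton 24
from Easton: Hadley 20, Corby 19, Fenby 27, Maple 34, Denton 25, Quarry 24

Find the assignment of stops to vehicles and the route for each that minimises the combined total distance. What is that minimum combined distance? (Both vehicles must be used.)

Check every non-empty split of the stops between the two vehicles; for each half take its own optimal tour:
  {Corby} + {Fenby, Maple, Denton, Quarry, Easton}: 42 + 105 = 147
  {Fenby} + {Corby, Maple, Denton, Quarry, Easton}: 26 + 96 = 122
  {Corby, Fenby} + {Maple, Denton, Quarry, Easton}: 42 + 95 = 137
  {Maple} + {Corby, Fenby, Denton, Quarry, Easton}: 60 + 74 = 134
  {Corby, Maple} + {Fenby, Denton, Quarry, Easton}: 67 + 74 = 141
  {Fenby, Maple} + {Corby, Denton, Quarry, Easton}: 67 + 74 = 141
  … (31 splits in total)
  {Denton, Quarry} + {Corby, Fenby, Maple, Easton}: 18 + 91 = 109  ← best
Best: vehicle 1 Hadley → Denton → Quarry → Hadley = 18; vehicle 2 Hadley → Fenby → Corby → Maple → Easton → Hadley = 91; combined 109.

109 blocks — the smallest possible combined total.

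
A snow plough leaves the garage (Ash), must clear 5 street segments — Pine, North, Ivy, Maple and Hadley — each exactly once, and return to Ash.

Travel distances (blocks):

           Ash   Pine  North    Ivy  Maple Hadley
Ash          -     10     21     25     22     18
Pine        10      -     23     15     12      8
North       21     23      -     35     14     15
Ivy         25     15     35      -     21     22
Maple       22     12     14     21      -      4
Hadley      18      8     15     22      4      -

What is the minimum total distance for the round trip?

Ash→Pine→North→Ivy→Maple→Hadley→Ash: 10+23+35+21+4+18 = 111
Ash→Pine→North→Ivy→Hadley→Maple→Ash: 10+23+35+22+4+22 = 116
Ash→Pine→North→Maple→Ivy→Hadley→Ash: 10+23+14+21+22+18 = 108
Ash→Pine→North→Maple→Hadley→Ivy→Ash: 10+23+14+4+22+25 = 98
Ash→Pine→North→Hadley→Ivy→Maple→Ash: 10+23+15+22+21+22 = 113
Ash→Pine→North→Hadley→Maple→Ivy→Ash: 10+23+15+4+21+25 = 98
Ash→Pine→Ivy→North→Maple→Hadley→Ash: 10+15+35+14+4+18 = 96
Ash→Pine→Ivy→North→Hadley→Maple→Ash: 10+15+35+15+4+22 = 101
Ash→Pine→Ivy→Maple→North→Hadley→Ash: 10+15+21+14+15+18 = 93
Ash→Pine→Ivy→Maple→Hadley→North→Ash: 10+15+21+4+15+21 = 86
Ash→Pine→Ivy→Hadley→North→Maple→Ash: 10+15+22+15+14+22 = 98
Ash→Pine→Ivy→Hadley→Maple→North→Ash: 10+15+22+4+14+21 = 86
Ash→Pine→Maple→North→Ivy→Hadley→Ash: 10+12+14+35+22+18 = 111
Ash→Pine→Maple→North→Hadley→Ivy→Ash: 10+12+14+15+22+25 = 98
… (46 more)
The minimum is 86.
One optimal route: Ash → Pine → Ivy → Maple → Hadley → North → Ash (or its reverse).

Minimum total distance: 86 blocks.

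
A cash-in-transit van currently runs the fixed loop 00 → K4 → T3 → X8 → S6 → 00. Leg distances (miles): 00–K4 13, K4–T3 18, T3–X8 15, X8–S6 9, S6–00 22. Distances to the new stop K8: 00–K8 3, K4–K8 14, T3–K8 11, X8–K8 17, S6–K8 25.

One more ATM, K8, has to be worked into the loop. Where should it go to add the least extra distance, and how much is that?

Minimum extra distance: 4 miles, inserting K8 between 00 and K4.

Insertion cost between consecutive stops i–j is d(i,K8) + d(K8,j) − d(i,j):
  between 00 and K4: 3 + 14 − 13 = 4
  between K4 and T3: 14 + 11 − 18 = 7
  between T3 and X8: 11 + 17 − 15 = 13
  between X8 and S6: 17 + 25 − 9 = 33
  between S6 and 00: 25 + 3 − 22 = 6
Cheapest insertion is between 00 and K4, adding 4.
New total = 77 + 4 = 81.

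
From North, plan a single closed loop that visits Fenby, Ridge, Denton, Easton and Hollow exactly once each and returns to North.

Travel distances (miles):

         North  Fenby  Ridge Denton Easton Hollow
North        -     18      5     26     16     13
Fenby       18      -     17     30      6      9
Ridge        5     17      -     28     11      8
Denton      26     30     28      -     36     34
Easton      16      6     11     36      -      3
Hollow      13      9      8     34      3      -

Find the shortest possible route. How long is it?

78 miles — the shortest possible round trip.

There are 60 distinct closed tours to check (reversals are equivalent).
North - Fenby - Ridge - Denton - Easton - Hollow - North: 18+17+28+36+3+13 = 115
North - Fenby - Ridge - Denton - Hollow - Easton - North: 18+17+28+34+3+16 = 116
North - Fenby - Ridge - Easton - Denton - Hollow - North: 18+17+11+36+34+13 = 129
North - Fenby - Ridge - Easton - Hollow - Denton - North: 18+17+11+3+34+26 = 109
North - Fenby - Ridge - Hollow - Denton - Easton - North: 18+17+8+34+36+16 = 129
North - Fenby - Ridge - Hollow - Easton - Denton - North: 18+17+8+3+36+26 = 108
North - Fenby - Denton - Ridge - Easton - Hollow - North: 18+30+28+11+3+13 = 103
North - Fenby - Denton - Ridge - Hollow - Easton - North: 18+30+28+8+3+16 = 103
North - Fenby - Denton - Easton - Ridge - Hollow - North: 18+30+36+11+8+13 = 116
North - Fenby - Denton - Easton - Hollow - Ridge - North: 18+30+36+3+8+5 = 100
North - Fenby - Denton - Hollow - Ridge - Easton - North: 18+30+34+8+11+16 = 117
North - Fenby - Denton - Hollow - Easton - Ridge - North: 18+30+34+3+11+5 = 101
North - Fenby - Easton - Ridge - Denton - Hollow - North: 18+6+11+28+34+13 = 110
North - Fenby - Easton - Ridge - Hollow - Denton - North: 18+6+11+8+34+26 = 103
… (46 more)
North - Ridge - Hollow - Easton - Fenby - Denton - North: 5+8+3+6+30+26 = 78  ← best
The minimum is 78.
One optimal route: North → Ridge → Hollow → Easton → Fenby → Denton → North (or its reverse).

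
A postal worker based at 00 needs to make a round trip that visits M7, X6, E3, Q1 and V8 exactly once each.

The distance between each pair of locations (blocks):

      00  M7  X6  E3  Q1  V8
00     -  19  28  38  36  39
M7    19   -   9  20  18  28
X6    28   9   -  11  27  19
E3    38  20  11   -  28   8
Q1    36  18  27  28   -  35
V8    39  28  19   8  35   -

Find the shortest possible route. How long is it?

118 blocks — the shortest possible round trip.

There are 60 distinct closed tours to check (reversals are equivalent).
00→M7→X6→E3→Q1→V8→00: 19+9+11+28+35+39 = 141
00→M7→X6→E3→V8→Q1→00: 19+9+11+8+35+36 = 118
00→M7→X6→Q1→E3→V8→00: 19+9+27+28+8+39 = 130
00→M7→X6→Q1→V8→E3→00: 19+9+27+35+8+38 = 136
00→M7→X6→V8→E3→Q1→00: 19+9+19+8+28+36 = 119
00→M7→X6→V8→Q1→E3→00: 19+9+19+35+28+38 = 148
00→M7→E3→X6→Q1→V8→00: 19+20+11+27+35+39 = 151
00→M7→E3→X6→V8→Q1→00: 19+20+11+19+35+36 = 140
00→M7→E3→Q1→X6→V8→00: 19+20+28+27+19+39 = 152
00→M7→E3→Q1→V8→X6→00: 19+20+28+35+19+28 = 149
00→M7→E3→V8→X6→Q1→00: 19+20+8+19+27+36 = 129
00→M7→E3→V8→Q1→X6→00: 19+20+8+35+27+28 = 137
00→M7→Q1→X6→E3→V8→00: 19+18+27+11+8+39 = 122
00→M7→Q1→X6→V8→E3→00: 19+18+27+19+8+38 = 129
… (46 more)
The minimum is 118.
One optimal route: 00 → M7 → X6 → E3 → V8 → Q1 → 00 (or its reverse).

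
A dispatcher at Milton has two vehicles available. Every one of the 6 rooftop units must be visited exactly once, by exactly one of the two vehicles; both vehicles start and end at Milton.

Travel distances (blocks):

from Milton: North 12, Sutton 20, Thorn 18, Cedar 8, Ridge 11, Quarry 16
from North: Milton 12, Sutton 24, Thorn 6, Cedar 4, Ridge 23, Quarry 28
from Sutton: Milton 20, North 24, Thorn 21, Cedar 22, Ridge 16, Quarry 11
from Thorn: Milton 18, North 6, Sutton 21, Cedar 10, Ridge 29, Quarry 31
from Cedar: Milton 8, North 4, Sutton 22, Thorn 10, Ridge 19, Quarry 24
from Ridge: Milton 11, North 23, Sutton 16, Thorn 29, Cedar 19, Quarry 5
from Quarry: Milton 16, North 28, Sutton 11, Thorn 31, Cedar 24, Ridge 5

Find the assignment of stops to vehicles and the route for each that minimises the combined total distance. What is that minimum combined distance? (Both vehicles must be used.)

82 blocks — the smallest possible combined total.

There are 2^5 − 1 = 31 ways to divide the 6 stops into two non-empty groups. For each, the best each vehicle can do is its own shortest tour through its group:
  {North} + {Sutton, Thorn, Cedar, Ridge, Quarry}: 24 + 66 = 90
  {Sutton} + {North, Thorn, Cedar, Ridge, Quarry}: 40 + 65 = 105
  {North, Sutton} + {Thorn, Cedar, Ridge, Quarry}: 56 + 65 = 121
  {Thorn} + {North, Sutton, Cedar, Ridge, Quarry}: 36 + 63 = 99
  {North, Thorn} + {Sutton, Cedar, Ridge, Quarry}: 36 + 57 = 93
  {Sutton, Thorn} + {North, Cedar, Ridge, Quarry}: 59 + 56 = 115
  … (31 splits in total)
  {Cedar} + {North, Sutton, Thorn, Ridge, Quarry}: 16 + 66 = 82  ← best
Best: vehicle 1 Milton → Cedar → Milton = 16; vehicle 2 Milton → North → Thorn → Sutton → Quarry → Ridge → Milton = 66; combined 82.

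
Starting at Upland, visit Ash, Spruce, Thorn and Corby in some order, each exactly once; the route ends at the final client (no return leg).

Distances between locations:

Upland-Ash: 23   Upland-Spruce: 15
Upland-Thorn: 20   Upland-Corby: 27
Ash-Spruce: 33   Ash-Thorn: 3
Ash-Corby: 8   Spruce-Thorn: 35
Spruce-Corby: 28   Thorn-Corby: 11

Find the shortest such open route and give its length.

Shortest open route: 54.

There are 4! = 24 possible orderings.
Upland → Ash → Spruce → Thorn → Corby: 23+33+35+11 = 102
Upland → Ash → Spruce → Corby → Thorn: 23+33+28+11 = 95
Upland → Ash → Thorn → Spruce → Corby: 23+3+35+28 = 89
Upland → Ash → Thorn → Corby → Spruce: 23+3+11+28 = 65
Upland → Ash → Corby → Spruce → Thorn: 23+8+28+35 = 94
Upland → Ash → Corby → Thorn → Spruce: 23+8+11+35 = 77
Upland → Spruce → Ash → Thorn → Corby: 15+33+3+11 = 62
Upland → Spruce → Ash → Corby → Thorn: 15+33+8+11 = 67
Upland → Spruce → Thorn → Ash → Corby: 15+35+3+8 = 61
Upland → Spruce → Thorn → Corby → Ash: 15+35+11+8 = 69
Upland → Spruce → Corby → Ash → Thorn: 15+28+8+3 = 54
Upland → Spruce → Corby → Thorn → Ash: 15+28+11+3 = 57
Upland → Thorn → Ash → Spruce → Corby: 20+3+33+28 = 84
Upland → Thorn → Ash → Corby → Spruce: 20+3+8+28 = 59
… (10 more)
The minimum is 54.
One shortest path: Upland → Spruce → Corby → Ash → Thorn.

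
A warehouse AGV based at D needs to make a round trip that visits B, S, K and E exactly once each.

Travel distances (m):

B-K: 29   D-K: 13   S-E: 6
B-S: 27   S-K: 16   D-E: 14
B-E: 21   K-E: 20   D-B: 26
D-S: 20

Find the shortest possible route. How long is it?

82 m — the shortest possible round trip.

With 4 stops there are 4!/2 = 12 distinct round trips (a route and its reverse cost the same).
D → B → S → K → E → D: 26+27+16+20+14 = 103
D → B → S → E → K → D: 26+27+6+20+13 = 92
D → B → K → S → E → D: 26+29+16+6+14 = 91
D → B → K → E → S → D: 26+29+20+6+20 = 101
D → B → E → S → K → D: 26+21+6+16+13 = 82
D → B → E → K → S → D: 26+21+20+16+20 = 103
D → S → B → K → E → D: 20+27+29+20+14 = 110
D → S → B → E → K → D: 20+27+21+20+13 = 101
D → S → K → B → E → D: 20+16+29+21+14 = 100
D → S → E → B → K → D: 20+6+21+29+13 = 89
D → K → B → S → E → D: 13+29+27+6+14 = 89
D → K → S → B → E → D: 13+16+27+21+14 = 91
The minimum is 82.
One optimal route: D → B → E → S → K → D (or its reverse).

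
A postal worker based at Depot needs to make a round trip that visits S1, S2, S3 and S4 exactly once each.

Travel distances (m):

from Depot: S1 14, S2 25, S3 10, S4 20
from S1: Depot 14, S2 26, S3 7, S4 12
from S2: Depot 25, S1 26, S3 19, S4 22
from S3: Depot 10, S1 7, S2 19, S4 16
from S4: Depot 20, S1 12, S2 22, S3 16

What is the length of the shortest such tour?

Depot-S1-S2-S3-S4-Depot: 14+26+19+16+20 = 95
Depot-S1-S2-S4-S3-Depot: 14+26+22+16+10 = 88
Depot-S1-S3-S2-S4-Depot: 14+7+19+22+20 = 82
Depot-S1-S3-S4-S2-Depot: 14+7+16+22+25 = 84
Depot-S1-S4-S2-S3-Depot: 14+12+22+19+10 = 77
Depot-S1-S4-S3-S2-Depot: 14+12+16+19+25 = 86
Depot-S2-S1-S3-S4-Depot: 25+26+7+16+20 = 94
Depot-S2-S1-S4-S3-Depot: 25+26+12+16+10 = 89
Depot-S2-S3-S1-S4-Depot: 25+19+7+12+20 = 83
Depot-S2-S4-S1-S3-Depot: 25+22+12+7+10 = 76
Depot-S3-S1-S2-S4-Depot: 10+7+26+22+20 = 85
Depot-S3-S2-S1-S4-Depot: 10+19+26+12+20 = 87
The minimum is 76.
One optimal route: Depot → S2 → S4 → S1 → S3 → Depot (or its reverse).

76 m — the shortest possible round trip.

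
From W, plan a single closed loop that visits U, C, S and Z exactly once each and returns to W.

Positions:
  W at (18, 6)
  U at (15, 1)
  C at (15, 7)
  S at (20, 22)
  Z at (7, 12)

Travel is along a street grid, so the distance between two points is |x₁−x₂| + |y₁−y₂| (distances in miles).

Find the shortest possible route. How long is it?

Minimum total distance: 68 miles.

W → U → C → S → Z → W: 8+6+20+23+17 = 74
W → U → C → Z → S → W: 8+6+13+23+18 = 68
W → U → S → C → Z → W: 8+26+20+13+17 = 84
W → U → S → Z → C → W: 8+26+23+13+4 = 74
W → U → Z → C → S → W: 8+19+13+20+18 = 78
W → U → Z → S → C → W: 8+19+23+20+4 = 74
W → C → U → S → Z → W: 4+6+26+23+17 = 76
W → C → U → Z → S → W: 4+6+19+23+18 = 70
W → C → S → U → Z → W: 4+20+26+19+17 = 86
W → C → Z → U → S → W: 4+13+19+26+18 = 80
W → S → U → C → Z → W: 18+26+6+13+17 = 80
W → S → C → U → Z → W: 18+20+6+19+17 = 80
The minimum is 68.
One optimal route: W → U → C → Z → S → W (or its reverse).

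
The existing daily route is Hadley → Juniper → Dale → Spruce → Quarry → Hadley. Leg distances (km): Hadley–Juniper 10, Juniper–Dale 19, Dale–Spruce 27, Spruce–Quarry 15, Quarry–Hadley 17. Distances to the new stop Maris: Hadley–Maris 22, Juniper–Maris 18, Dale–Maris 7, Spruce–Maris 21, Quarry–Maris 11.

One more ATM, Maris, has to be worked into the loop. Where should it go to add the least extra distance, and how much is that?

Adding 1 km by placing Maris on the Dale–Spruce leg.

Insertion cost between consecutive stops i–j is d(i,Maris) + d(Maris,j) − d(i,j):
  between Hadley and Juniper: 22 + 18 − 10 = 30
  between Juniper and Dale: 18 + 7 − 19 = 6
  between Dale and Spruce: 7 + 21 − 27 = 1
  between Spruce and Quarry: 21 + 11 − 15 = 17
  between Quarry and Hadley: 11 + 22 − 17 = 16
Cheapest insertion is between Dale and Spruce, adding 1.
New total = 88 + 1 = 89.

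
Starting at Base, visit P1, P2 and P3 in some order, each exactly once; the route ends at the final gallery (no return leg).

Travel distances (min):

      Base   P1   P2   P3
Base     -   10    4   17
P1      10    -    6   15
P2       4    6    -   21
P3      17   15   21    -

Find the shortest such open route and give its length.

25 min — the minimum one-way total.

There are 3! = 6 possible orderings.
Base - P1 - P2 - P3: 10+6+21 = 37
Base - P1 - P3 - P2: 10+15+21 = 46
Base - P2 - P1 - P3: 4+6+15 = 25
Base - P2 - P3 - P1: 4+21+15 = 40
Base - P3 - P1 - P2: 17+15+6 = 38
Base - P3 - P2 - P1: 17+21+6 = 44
The minimum is 25.
One shortest path: Base → P2 → P1 → P3.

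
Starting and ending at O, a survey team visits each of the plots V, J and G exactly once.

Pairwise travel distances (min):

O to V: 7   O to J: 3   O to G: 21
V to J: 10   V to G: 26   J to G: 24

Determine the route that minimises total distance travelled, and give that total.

Shortest round trip = 60 min.

O → V → J → G → O: 7+10+24+21 = 62
O → V → G → J → O: 7+26+24+3 = 60
O → J → V → G → O: 3+10+26+21 = 60
The minimum is 60.
One optimal route: O → V → G → J → O (or its reverse).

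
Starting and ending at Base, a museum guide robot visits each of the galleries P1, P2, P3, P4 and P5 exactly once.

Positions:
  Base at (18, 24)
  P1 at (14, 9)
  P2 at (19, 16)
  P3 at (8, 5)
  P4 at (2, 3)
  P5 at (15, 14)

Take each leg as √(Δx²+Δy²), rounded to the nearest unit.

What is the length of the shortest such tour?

There are 60 distinct closed tours to check (reversals are equivalent).
Base → P1 → P2 → P3 → P4 → P5 → Base: 16+9+16+6+17+10 = 74
Base → P1 → P2 → P3 → P5 → P4 → Base: 16+9+16+11+17+26 = 95
Base → P1 → P2 → P4 → P3 → P5 → Base: 16+9+21+6+11+10 = 73
Base → P1 → P2 → P4 → P5 → P3 → Base: 16+9+21+17+11+21 = 95
Base → P1 → P2 → P5 → P3 → P4 → Base: 16+9+4+11+6+26 = 72
Base → P1 → P2 → P5 → P4 → P3 → Base: 16+9+4+17+6+21 = 73
Base → P1 → P3 → P2 → P4 → P5 → Base: 16+7+16+21+17+10 = 87
Base → P1 → P3 → P2 → P5 → P4 → Base: 16+7+16+4+17+26 = 86
Base → P1 → P3 → P4 → P2 → P5 → Base: 16+7+6+21+4+10 = 64
Base → P1 → P3 → P4 → P5 → P2 → Base: 16+7+6+17+4+8 = 58
Base → P1 → P3 → P5 → P2 → P4 → Base: 16+7+11+4+21+26 = 85
Base → P1 → P3 → P5 → P4 → P2 → Base: 16+7+11+17+21+8 = 80
Base → P1 → P4 → P2 → P3 → P5 → Base: 16+13+21+16+11+10 = 87
Base → P1 → P4 → P2 → P5 → P3 → Base: 16+13+21+4+11+21 = 86
… (46 more)
Base → P2 → P5 → P1 → P3 → P4 → Base: 8+4+5+7+6+26 = 56  ← best
The minimum is 56.
One optimal route: Base → P2 → P5 → P1 → P3 → P4 → Base (or its reverse).

56 — the shortest possible round trip.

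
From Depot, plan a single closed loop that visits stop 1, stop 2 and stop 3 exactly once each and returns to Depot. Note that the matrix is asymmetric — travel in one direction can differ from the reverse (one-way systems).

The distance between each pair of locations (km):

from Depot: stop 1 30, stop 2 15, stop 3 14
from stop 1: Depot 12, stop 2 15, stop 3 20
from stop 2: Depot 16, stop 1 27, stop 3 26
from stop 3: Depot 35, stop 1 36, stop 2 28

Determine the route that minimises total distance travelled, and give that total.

81 km — the shortest possible round trip.

Depot - stop 1 - stop 2 - stop 3 - Depot: 30+15+26+35 = 106
Depot - stop 1 - stop 3 - stop 2 - Depot: 30+20+28+16 = 94
Depot - stop 2 - stop 1 - stop 3 - Depot: 15+27+20+35 = 97
Depot - stop 2 - stop 3 - stop 1 - Depot: 15+26+36+12 = 89
Depot - stop 3 - stop 1 - stop 2 - Depot: 14+36+15+16 = 81
Depot - stop 3 - stop 2 - stop 1 - Depot: 14+28+27+12 = 81
The minimum is 81.
One optimal route: Depot → stop 3 → stop 1 → stop 2 → Depot.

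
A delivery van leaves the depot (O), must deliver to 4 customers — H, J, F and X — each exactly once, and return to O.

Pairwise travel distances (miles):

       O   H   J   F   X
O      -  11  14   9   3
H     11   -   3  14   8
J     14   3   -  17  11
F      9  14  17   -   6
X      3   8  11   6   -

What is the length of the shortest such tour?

With 4 stops there are 4!/2 = 12 distinct round trips (a route and its reverse cost the same).
O→H→J→F→X→O: 11+3+17+6+3 = 40
O→H→J→X→F→O: 11+3+11+6+9 = 40
O→H→F→J→X→O: 11+14+17+11+3 = 56
O→H→F→X→J→O: 11+14+6+11+14 = 56
O→H→X→J→F→O: 11+8+11+17+9 = 56
O→H→X→F→J→O: 11+8+6+17+14 = 56
O→J→H→F→X→O: 14+3+14+6+3 = 40
O→J→H→X→F→O: 14+3+8+6+9 = 40
O→J→F→H→X→O: 14+17+14+8+3 = 56
O→J→X→H→F→O: 14+11+8+14+9 = 56
O→F→H→J→X→O: 9+14+3+11+3 = 40
O→F→J→H→X→O: 9+17+3+8+3 = 40
The minimum is 40.
One optimal route: O → H → J → F → X → O (or its reverse).

Shortest round trip = 40 miles.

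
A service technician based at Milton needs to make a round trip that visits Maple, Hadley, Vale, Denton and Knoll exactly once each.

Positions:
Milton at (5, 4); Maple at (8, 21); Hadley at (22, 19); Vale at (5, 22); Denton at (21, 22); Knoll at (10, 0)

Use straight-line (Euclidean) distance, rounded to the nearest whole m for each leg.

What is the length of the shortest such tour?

There are 60 distinct closed tours to check (reversals are equivalent).
Milton → Maple → Hadley → Vale → Denton → Knoll → Milton: 17+14+17+16+25+6 = 95
Milton → Maple → Hadley → Vale → Knoll → Denton → Milton: 17+14+17+23+25+24 = 120
Milton → Maple → Hadley → Denton → Vale → Knoll → Milton: 17+14+3+16+23+6 = 79
Milton → Maple → Hadley → Denton → Knoll → Vale → Milton: 17+14+3+25+23+18 = 100
Milton → Maple → Hadley → Knoll → Vale → Denton → Milton: 17+14+22+23+16+24 = 116
Milton → Maple → Hadley → Knoll → Denton → Vale → Milton: 17+14+22+25+16+18 = 112
Milton → Maple → Vale → Hadley → Denton → Knoll → Milton: 17+3+17+3+25+6 = 71
Milton → Maple → Vale → Hadley → Knoll → Denton → Milton: 17+3+17+22+25+24 = 108
Milton → Maple → Vale → Denton → Hadley → Knoll → Milton: 17+3+16+3+22+6 = 67
Milton → Maple → Vale → Denton → Knoll → Hadley → Milton: 17+3+16+25+22+23 = 106
Milton → Maple → Vale → Knoll → Hadley → Denton → Milton: 17+3+23+22+3+24 = 92
Milton → Maple → Vale → Knoll → Denton → Hadley → Milton: 17+3+23+25+3+23 = 94
Milton → Maple → Denton → Hadley → Vale → Knoll → Milton: 17+13+3+17+23+6 = 79
Milton → Maple → Denton → Hadley → Knoll → Vale → Milton: 17+13+3+22+23+18 = 96
… (46 more)
Milton → Vale → Maple → Denton → Hadley → Knoll → Milton: 18+3+13+3+22+6 = 65  ← best
The minimum is 65.
One optimal route: Milton → Vale → Maple → Denton → Hadley → Knoll → Milton (or its reverse).

Shortest round trip = 65 m.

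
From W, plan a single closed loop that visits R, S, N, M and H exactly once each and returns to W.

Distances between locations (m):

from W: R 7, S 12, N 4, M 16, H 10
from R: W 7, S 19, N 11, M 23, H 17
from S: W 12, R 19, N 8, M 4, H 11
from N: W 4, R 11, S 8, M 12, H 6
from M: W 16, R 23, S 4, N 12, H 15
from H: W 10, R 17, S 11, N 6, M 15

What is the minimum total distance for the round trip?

There are 60 distinct closed tours to check (reversals are equivalent).
W → R → S → N → M → H → W: 7+19+8+12+15+10 = 71
W → R → S → N → H → M → W: 7+19+8+6+15+16 = 71
W → R → S → M → N → H → W: 7+19+4+12+6+10 = 58
W → R → S → M → H → N → W: 7+19+4+15+6+4 = 55
W → R → S → H → N → M → W: 7+19+11+6+12+16 = 71
W → R → S → H → M → N → W: 7+19+11+15+12+4 = 68
W → R → N → S → M → H → W: 7+11+8+4+15+10 = 55
W → R → N → S → H → M → W: 7+11+8+11+15+16 = 68
W → R → N → M → S → H → W: 7+11+12+4+11+10 = 55
W → R → N → M → H → S → W: 7+11+12+15+11+12 = 68
W → R → N → H → S → M → W: 7+11+6+11+4+16 = 55
W → R → N → H → M → S → W: 7+11+6+15+4+12 = 55
W → R → M → S → N → H → W: 7+23+4+8+6+10 = 58
W → R → M → S → H → N → W: 7+23+4+11+6+4 = 55
… (46 more)
The minimum is 55.
One optimal route: W → R → S → M → H → N → W (or its reverse).

Minimum total distance: 55 m.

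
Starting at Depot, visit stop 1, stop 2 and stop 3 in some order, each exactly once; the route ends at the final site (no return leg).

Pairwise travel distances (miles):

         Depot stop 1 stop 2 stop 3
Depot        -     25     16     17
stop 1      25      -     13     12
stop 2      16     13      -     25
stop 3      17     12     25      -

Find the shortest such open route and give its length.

There are 3! = 6 possible orderings.
Depot→stop 1→stop 2→stop 3: 25+13+25 = 63
Depot→stop 1→stop 3→stop 2: 25+12+25 = 62
Depot→stop 2→stop 1→stop 3: 16+13+12 = 41
Depot→stop 2→stop 3→stop 1: 16+25+12 = 53
Depot→stop 3→stop 1→stop 2: 17+12+13 = 42
Depot→stop 3→stop 2→stop 1: 17+25+13 = 55
The minimum is 41.
One shortest path: Depot → stop 2 → stop 1 → stop 3.

41 miles — the minimum one-way total.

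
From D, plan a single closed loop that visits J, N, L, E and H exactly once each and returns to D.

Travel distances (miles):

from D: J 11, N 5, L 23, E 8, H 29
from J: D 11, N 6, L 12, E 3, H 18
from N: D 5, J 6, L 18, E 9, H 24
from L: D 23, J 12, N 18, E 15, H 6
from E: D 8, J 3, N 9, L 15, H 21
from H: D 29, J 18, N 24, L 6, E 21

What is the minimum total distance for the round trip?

D → J → N → L → E → H → D: 11+6+18+15+21+29 = 100
D → J → N → L → H → E → D: 11+6+18+6+21+8 = 70
D → J → N → E → L → H → D: 11+6+9+15+6+29 = 76
D → J → N → E → H → L → D: 11+6+9+21+6+23 = 76
D → J → N → H → L → E → D: 11+6+24+6+15+8 = 70
D → J → N → H → E → L → D: 11+6+24+21+15+23 = 100
D → J → L → N → E → H → D: 11+12+18+9+21+29 = 100
D → J → L → N → H → E → D: 11+12+18+24+21+8 = 94
D → J → L → E → N → H → D: 11+12+15+9+24+29 = 100
D → J → L → E → H → N → D: 11+12+15+21+24+5 = 88
D → J → L → H → N → E → D: 11+12+6+24+9+8 = 70
D → J → L → H → E → N → D: 11+12+6+21+9+5 = 64
D → J → E → N → L → H → D: 11+3+9+18+6+29 = 76
D → J → E → N → H → L → D: 11+3+9+24+6+23 = 76
… (46 more)
D → N → J → L → H → E → D: 5+6+12+6+21+8 = 58  ← best
The minimum is 58.
One optimal route: D → N → J → L → H → E → D (or its reverse).

58 miles — the shortest possible round trip.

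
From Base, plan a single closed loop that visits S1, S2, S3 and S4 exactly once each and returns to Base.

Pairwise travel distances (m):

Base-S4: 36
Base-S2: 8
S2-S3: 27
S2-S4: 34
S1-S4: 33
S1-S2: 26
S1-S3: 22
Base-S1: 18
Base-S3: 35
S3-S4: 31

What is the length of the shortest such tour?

There are 12 distinct closed tours to check (reversals are equivalent).
Base - S1 - S2 - S3 - S4 - Base: 18+26+27+31+36 = 138
Base - S1 - S2 - S4 - S3 - Base: 18+26+34+31+35 = 144
Base - S1 - S3 - S2 - S4 - Base: 18+22+27+34+36 = 137
Base - S1 - S3 - S4 - S2 - Base: 18+22+31+34+8 = 113
Base - S1 - S4 - S2 - S3 - Base: 18+33+34+27+35 = 147
Base - S1 - S4 - S3 - S2 - Base: 18+33+31+27+8 = 117
Base - S2 - S1 - S3 - S4 - Base: 8+26+22+31+36 = 123
Base - S2 - S1 - S4 - S3 - Base: 8+26+33+31+35 = 133
Base - S2 - S3 - S1 - S4 - Base: 8+27+22+33+36 = 126
Base - S2 - S4 - S1 - S3 - Base: 8+34+33+22+35 = 132
Base - S3 - S1 - S2 - S4 - Base: 35+22+26+34+36 = 153
Base - S3 - S2 - S1 - S4 - Base: 35+27+26+33+36 = 157
The minimum is 113.
One optimal route: Base → S1 → S3 → S4 → S2 → Base (or its reverse).

Minimum total distance: 113 m.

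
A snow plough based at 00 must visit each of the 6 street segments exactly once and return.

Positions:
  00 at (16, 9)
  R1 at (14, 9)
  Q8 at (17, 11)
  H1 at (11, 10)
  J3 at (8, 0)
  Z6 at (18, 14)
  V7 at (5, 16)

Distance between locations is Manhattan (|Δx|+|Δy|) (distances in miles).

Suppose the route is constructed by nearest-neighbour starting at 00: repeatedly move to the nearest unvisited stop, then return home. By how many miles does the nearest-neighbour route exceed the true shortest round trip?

Excess over optimum: 8 miles.

00: R1=2, Q8=3, H1=6, Z6=7, J3=17, V7=18 ⇒ R1
R1: H1=4, Q8=5, Z6=9, J3=15, V7=16 ⇒ H1
H1: Q8=7, Z6=11, V7=12, J3=13 ⇒ Q8
Q8: Z6=4, V7=17, J3=20 ⇒ Z6
Z6: V7=15, J3=24 ⇒ V7
V7: J3=19 ⇒ J3
NN route 00 → R1 → H1 → Q8 → Z6 → V7 → J3 → 00 costs 68.
Optimal: 00 → R1 → H1 → J3 → V7 → Z6 → Q8 → 00 costs 60 (by enumerating all 360 distinct tours).
Excess = 68 − 60 = 8.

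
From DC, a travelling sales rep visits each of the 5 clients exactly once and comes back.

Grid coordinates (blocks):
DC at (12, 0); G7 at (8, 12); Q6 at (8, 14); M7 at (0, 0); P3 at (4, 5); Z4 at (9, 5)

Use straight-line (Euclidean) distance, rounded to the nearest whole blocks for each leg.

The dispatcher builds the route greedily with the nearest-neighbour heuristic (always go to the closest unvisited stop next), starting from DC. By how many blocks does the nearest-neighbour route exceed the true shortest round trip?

5 blocks longer than the optimal tour.

DC: Z4=6, P3=9, M7=12, G7=13, Q6=15 ⇒ Z4
Z4: P3=5, G7=7, Q6=9, M7=10 ⇒ P3
P3: M7=6, G7=8, Q6=10 ⇒ M7
M7: G7=14, Q6=16 ⇒ G7
G7: Q6=2 ⇒ Q6
NN route DC → Z4 → P3 → M7 → G7 → Q6 → DC costs 48.
Optimal: DC → M7 → P3 → G7 → Q6 → Z4 → DC costs 43 (by enumerating all 60 distinct tours).
Excess = 48 − 43 = 5.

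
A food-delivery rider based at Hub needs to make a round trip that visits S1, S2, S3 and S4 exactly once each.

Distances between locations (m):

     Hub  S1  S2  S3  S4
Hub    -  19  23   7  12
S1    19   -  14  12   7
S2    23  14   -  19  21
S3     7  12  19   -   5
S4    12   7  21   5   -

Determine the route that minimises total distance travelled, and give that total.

Hub - S1 - S2 - S3 - S4 - Hub: 19+14+19+5+12 = 69
Hub - S1 - S2 - S4 - S3 - Hub: 19+14+21+5+7 = 66
Hub - S1 - S3 - S2 - S4 - Hub: 19+12+19+21+12 = 83
Hub - S1 - S3 - S4 - S2 - Hub: 19+12+5+21+23 = 80
Hub - S1 - S4 - S2 - S3 - Hub: 19+7+21+19+7 = 73
Hub - S1 - S4 - S3 - S2 - Hub: 19+7+5+19+23 = 73
Hub - S2 - S1 - S3 - S4 - Hub: 23+14+12+5+12 = 66
Hub - S2 - S1 - S4 - S3 - Hub: 23+14+7+5+7 = 56
Hub - S2 - S3 - S1 - S4 - Hub: 23+19+12+7+12 = 73
Hub - S2 - S4 - S1 - S3 - Hub: 23+21+7+12+7 = 70
Hub - S3 - S1 - S2 - S4 - Hub: 7+12+14+21+12 = 66
Hub - S3 - S2 - S1 - S4 - Hub: 7+19+14+7+12 = 59
The minimum is 56.
One optimal route: Hub → S2 → S1 → S4 → S3 → Hub (or its reverse).

56 m — the shortest possible round trip.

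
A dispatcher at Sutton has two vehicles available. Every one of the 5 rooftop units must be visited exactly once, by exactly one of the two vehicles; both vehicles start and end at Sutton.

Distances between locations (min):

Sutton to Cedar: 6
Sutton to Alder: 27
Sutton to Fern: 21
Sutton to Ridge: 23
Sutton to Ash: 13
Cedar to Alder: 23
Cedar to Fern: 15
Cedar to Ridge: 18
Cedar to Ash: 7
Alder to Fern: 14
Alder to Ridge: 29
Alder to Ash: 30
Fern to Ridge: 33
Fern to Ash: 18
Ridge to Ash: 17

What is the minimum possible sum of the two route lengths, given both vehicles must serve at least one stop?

Try each way of splitting the stops between the two vehicles (each non-empty) and, for each split, find the best tour for each vehicle:
  {Cedar} + {Alder, Fern, Ridge, Ash}: 12 + 94 = 106
  {Alder} + {Cedar, Fern, Ridge, Ash}: 54 + 79 = 133
  {Cedar, Alder} + {Fern, Ridge, Ash}: 56 + 79 = 135
  {Fern} + {Cedar, Alder, Ridge, Ash}: 42 + 86 = 128
  {Cedar, Fern} + {Alder, Ridge, Ash}: 42 + 86 = 128
  {Alder, Fern} + {Cedar, Ridge, Ash}: 62 + 53 = 115
  … (15 splits in total)
Best: vehicle 1 Sutton → Cedar → Sutton = 12; vehicle 2 Sutton → Fern → Alder → Ridge → Ash → Sutton = 94; combined 106.

106 min — the smallest possible combined total.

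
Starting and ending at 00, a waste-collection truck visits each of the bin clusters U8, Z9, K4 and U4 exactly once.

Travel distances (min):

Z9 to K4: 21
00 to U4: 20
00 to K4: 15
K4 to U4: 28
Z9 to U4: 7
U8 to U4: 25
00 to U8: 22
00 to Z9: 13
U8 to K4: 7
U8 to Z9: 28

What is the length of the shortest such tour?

With 4 stops there are 4!/2 = 12 distinct round trips (a route and its reverse cost the same).
00 → U8 → Z9 → K4 → U4 → 00: 22+28+21+28+20 = 119
00 → U8 → Z9 → U4 → K4 → 00: 22+28+7+28+15 = 100
00 → U8 → K4 → Z9 → U4 → 00: 22+7+21+7+20 = 77
00 → U8 → K4 → U4 → Z9 → 00: 22+7+28+7+13 = 77
00 → U8 → U4 → Z9 → K4 → 00: 22+25+7+21+15 = 90
00 → U8 → U4 → K4 → Z9 → 00: 22+25+28+21+13 = 109
00 → Z9 → U8 → K4 → U4 → 00: 13+28+7+28+20 = 96
00 → Z9 → U8 → U4 → K4 → 00: 13+28+25+28+15 = 109
00 → Z9 → K4 → U8 → U4 → 00: 13+21+7+25+20 = 86
00 → Z9 → U4 → U8 → K4 → 00: 13+7+25+7+15 = 67
00 → K4 → U8 → Z9 → U4 → 00: 15+7+28+7+20 = 77
00 → K4 → Z9 → U8 → U4 → 00: 15+21+28+25+20 = 109
The minimum is 67.
One optimal route: 00 → Z9 → U4 → U8 → K4 → 00 (or its reverse).

Minimum total distance: 67 min.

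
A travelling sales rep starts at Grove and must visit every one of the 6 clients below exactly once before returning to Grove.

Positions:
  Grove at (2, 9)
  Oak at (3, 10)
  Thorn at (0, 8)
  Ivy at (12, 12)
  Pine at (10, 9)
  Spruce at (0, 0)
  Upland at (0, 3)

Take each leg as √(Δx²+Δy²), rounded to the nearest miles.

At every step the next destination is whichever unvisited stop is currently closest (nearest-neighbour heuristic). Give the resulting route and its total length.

Grove → [Oak:1 / Thorn:2 / Upland:6 / Pine:8 / Spruce:9 / Ivy:10] → Oak (1)
Oak → [Thorn:4 / Pine:7 / Upland:8 / Ivy:9 / Spruce:10] → Thorn (4)
Thorn → [Upland:5 / Spruce:8 / Pine:10 / Ivy:13] → Upland (5)
Upland → [Spruce:3 / Pine:12 / Ivy:15] → Spruce (3)
Spruce → [Pine:13 / Ivy:17] → Pine (13)
Pine → [Ivy:4] → Ivy (4)
Return Ivy→Grove: 10.
Total = 1 + 4 + 5 + 3 + 13 + 4 + 10 = 40.

40 miles along Grove → Oak → Thorn → Upland → Spruce → Pine → Ivy → Grove.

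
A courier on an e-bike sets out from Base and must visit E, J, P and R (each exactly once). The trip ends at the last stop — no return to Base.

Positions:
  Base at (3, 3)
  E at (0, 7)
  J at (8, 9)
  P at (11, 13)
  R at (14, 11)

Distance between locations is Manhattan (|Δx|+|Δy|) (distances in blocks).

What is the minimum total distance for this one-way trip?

29 blocks — the minimum one-way total.

There are 4! = 24 possible orderings.
Base→E→J→P→R: 7+10+7+5 = 29
Base→E→J→R→P: 7+10+8+5 = 30
Base→E→P→J→R: 7+17+7+8 = 39
Base→E→P→R→J: 7+17+5+8 = 37
Base→E→R→J→P: 7+18+8+7 = 40
Base→E→R→P→J: 7+18+5+7 = 37
Base→J→E→P→R: 11+10+17+5 = 43
Base→J→E→R→P: 11+10+18+5 = 44
Base→J→P→E→R: 11+7+17+18 = 53
Base→J→P→R→E: 11+7+5+18 = 41
Base→J→R→E→P: 11+8+18+17 = 54
Base→J→R→P→E: 11+8+5+17 = 41
Base→P→E→J→R: 18+17+10+8 = 53
Base→P→E→R→J: 18+17+18+8 = 61
… (10 more)
The minimum is 29.
One shortest path: Base → E → J → P → R.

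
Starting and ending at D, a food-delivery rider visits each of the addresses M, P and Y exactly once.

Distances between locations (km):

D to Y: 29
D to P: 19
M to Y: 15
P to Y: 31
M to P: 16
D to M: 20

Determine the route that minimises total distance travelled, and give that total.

With 3 stops there are 3!/2 = 3 distinct round trips (a route and its reverse cost the same).
D→M→P→Y→D: 20+16+31+29 = 96
D→M→Y→P→D: 20+15+31+19 = 85
D→P→M→Y→D: 19+16+15+29 = 79
The minimum is 79.
One optimal route: D → P → M → Y → D (or its reverse).

Shortest round trip = 79 km.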